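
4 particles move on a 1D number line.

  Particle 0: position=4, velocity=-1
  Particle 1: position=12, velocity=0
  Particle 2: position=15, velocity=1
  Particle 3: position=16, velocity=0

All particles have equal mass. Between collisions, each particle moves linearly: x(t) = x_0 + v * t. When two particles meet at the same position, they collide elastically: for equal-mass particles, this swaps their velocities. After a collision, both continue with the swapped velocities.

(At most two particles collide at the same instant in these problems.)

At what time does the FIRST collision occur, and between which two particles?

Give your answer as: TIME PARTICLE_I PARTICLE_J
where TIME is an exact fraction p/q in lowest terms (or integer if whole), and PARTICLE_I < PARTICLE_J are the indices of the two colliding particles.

Pair (0,1): pos 4,12 vel -1,0 -> not approaching (rel speed -1 <= 0)
Pair (1,2): pos 12,15 vel 0,1 -> not approaching (rel speed -1 <= 0)
Pair (2,3): pos 15,16 vel 1,0 -> gap=1, closing at 1/unit, collide at t=1
Earliest collision: t=1 between 2 and 3

Answer: 1 2 3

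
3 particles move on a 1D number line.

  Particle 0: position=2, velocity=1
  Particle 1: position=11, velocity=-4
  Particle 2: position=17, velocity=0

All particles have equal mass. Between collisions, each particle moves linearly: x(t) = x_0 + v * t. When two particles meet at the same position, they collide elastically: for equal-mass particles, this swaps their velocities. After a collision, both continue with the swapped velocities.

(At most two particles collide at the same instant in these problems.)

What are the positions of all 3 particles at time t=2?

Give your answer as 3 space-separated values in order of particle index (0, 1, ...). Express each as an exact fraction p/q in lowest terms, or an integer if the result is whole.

Answer: 3 4 17

Derivation:
Collision at t=9/5: particles 0 and 1 swap velocities; positions: p0=19/5 p1=19/5 p2=17; velocities now: v0=-4 v1=1 v2=0
Advance to t=2 (no further collisions before then); velocities: v0=-4 v1=1 v2=0; positions = 3 4 17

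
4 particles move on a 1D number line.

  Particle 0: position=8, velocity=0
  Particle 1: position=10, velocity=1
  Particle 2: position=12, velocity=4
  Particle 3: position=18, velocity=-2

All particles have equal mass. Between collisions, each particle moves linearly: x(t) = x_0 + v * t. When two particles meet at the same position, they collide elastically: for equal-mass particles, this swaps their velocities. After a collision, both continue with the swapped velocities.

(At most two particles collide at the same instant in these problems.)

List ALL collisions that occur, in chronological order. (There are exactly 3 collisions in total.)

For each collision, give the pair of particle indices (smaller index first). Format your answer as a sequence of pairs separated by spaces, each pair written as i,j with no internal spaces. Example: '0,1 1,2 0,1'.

Collision at t=1: particles 2 and 3 swap velocities; positions: p0=8 p1=11 p2=16 p3=16; velocities now: v0=0 v1=1 v2=-2 v3=4
Collision at t=8/3: particles 1 and 2 swap velocities; positions: p0=8 p1=38/3 p2=38/3 p3=68/3; velocities now: v0=0 v1=-2 v2=1 v3=4
Collision at t=5: particles 0 and 1 swap velocities; positions: p0=8 p1=8 p2=15 p3=32; velocities now: v0=-2 v1=0 v2=1 v3=4

Answer: 2,3 1,2 0,1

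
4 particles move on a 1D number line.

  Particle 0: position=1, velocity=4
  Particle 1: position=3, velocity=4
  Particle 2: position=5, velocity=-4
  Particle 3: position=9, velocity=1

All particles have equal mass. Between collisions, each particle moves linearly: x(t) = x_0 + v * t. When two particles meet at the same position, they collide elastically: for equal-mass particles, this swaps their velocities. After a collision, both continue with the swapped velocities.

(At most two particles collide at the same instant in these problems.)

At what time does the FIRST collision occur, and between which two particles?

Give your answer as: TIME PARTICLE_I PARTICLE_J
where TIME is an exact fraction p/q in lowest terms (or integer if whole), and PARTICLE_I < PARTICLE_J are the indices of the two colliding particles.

Answer: 1/4 1 2

Derivation:
Pair (0,1): pos 1,3 vel 4,4 -> not approaching (rel speed 0 <= 0)
Pair (1,2): pos 3,5 vel 4,-4 -> gap=2, closing at 8/unit, collide at t=1/4
Pair (2,3): pos 5,9 vel -4,1 -> not approaching (rel speed -5 <= 0)
Earliest collision: t=1/4 between 1 and 2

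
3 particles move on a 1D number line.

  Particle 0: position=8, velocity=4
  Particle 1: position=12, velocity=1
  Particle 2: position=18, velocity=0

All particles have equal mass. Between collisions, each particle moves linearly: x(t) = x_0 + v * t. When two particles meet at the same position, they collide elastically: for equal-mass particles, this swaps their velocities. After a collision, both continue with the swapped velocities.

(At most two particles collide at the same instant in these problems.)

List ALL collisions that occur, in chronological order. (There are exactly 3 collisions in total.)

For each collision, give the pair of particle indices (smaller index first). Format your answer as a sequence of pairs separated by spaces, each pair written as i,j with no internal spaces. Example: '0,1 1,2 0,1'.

Answer: 0,1 1,2 0,1

Derivation:
Collision at t=4/3: particles 0 and 1 swap velocities; positions: p0=40/3 p1=40/3 p2=18; velocities now: v0=1 v1=4 v2=0
Collision at t=5/2: particles 1 and 2 swap velocities; positions: p0=29/2 p1=18 p2=18; velocities now: v0=1 v1=0 v2=4
Collision at t=6: particles 0 and 1 swap velocities; positions: p0=18 p1=18 p2=32; velocities now: v0=0 v1=1 v2=4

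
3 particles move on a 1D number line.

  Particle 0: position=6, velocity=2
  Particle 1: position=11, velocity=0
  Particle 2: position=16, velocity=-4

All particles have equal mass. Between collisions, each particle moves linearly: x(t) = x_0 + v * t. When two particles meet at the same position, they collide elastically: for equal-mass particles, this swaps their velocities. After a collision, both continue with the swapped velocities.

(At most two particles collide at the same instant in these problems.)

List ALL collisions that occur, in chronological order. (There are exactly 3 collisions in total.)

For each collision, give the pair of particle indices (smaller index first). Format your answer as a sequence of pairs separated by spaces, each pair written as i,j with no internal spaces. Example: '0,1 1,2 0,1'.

Collision at t=5/4: particles 1 and 2 swap velocities; positions: p0=17/2 p1=11 p2=11; velocities now: v0=2 v1=-4 v2=0
Collision at t=5/3: particles 0 and 1 swap velocities; positions: p0=28/3 p1=28/3 p2=11; velocities now: v0=-4 v1=2 v2=0
Collision at t=5/2: particles 1 and 2 swap velocities; positions: p0=6 p1=11 p2=11; velocities now: v0=-4 v1=0 v2=2

Answer: 1,2 0,1 1,2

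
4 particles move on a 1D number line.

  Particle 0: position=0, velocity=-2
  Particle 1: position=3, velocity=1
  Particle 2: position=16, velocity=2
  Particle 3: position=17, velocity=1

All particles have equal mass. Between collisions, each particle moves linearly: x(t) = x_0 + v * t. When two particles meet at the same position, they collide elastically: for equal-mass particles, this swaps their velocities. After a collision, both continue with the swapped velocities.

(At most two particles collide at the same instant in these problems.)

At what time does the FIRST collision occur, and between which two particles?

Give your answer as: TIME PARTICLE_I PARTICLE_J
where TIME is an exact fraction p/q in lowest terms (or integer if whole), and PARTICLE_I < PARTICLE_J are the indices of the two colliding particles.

Pair (0,1): pos 0,3 vel -2,1 -> not approaching (rel speed -3 <= 0)
Pair (1,2): pos 3,16 vel 1,2 -> not approaching (rel speed -1 <= 0)
Pair (2,3): pos 16,17 vel 2,1 -> gap=1, closing at 1/unit, collide at t=1
Earliest collision: t=1 between 2 and 3

Answer: 1 2 3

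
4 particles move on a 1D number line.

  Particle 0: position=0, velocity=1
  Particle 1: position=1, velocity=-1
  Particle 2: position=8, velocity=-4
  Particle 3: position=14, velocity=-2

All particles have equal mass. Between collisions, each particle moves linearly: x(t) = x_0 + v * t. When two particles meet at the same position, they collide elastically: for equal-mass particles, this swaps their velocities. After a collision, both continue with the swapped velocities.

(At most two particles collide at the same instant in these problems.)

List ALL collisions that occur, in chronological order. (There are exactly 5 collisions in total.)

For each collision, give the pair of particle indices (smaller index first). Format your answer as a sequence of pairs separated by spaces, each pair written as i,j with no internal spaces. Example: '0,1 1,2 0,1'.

Collision at t=1/2: particles 0 and 1 swap velocities; positions: p0=1/2 p1=1/2 p2=6 p3=13; velocities now: v0=-1 v1=1 v2=-4 v3=-2
Collision at t=8/5: particles 1 and 2 swap velocities; positions: p0=-3/5 p1=8/5 p2=8/5 p3=54/5; velocities now: v0=-1 v1=-4 v2=1 v3=-2
Collision at t=7/3: particles 0 and 1 swap velocities; positions: p0=-4/3 p1=-4/3 p2=7/3 p3=28/3; velocities now: v0=-4 v1=-1 v2=1 v3=-2
Collision at t=14/3: particles 2 and 3 swap velocities; positions: p0=-32/3 p1=-11/3 p2=14/3 p3=14/3; velocities now: v0=-4 v1=-1 v2=-2 v3=1
Collision at t=13: particles 1 and 2 swap velocities; positions: p0=-44 p1=-12 p2=-12 p3=13; velocities now: v0=-4 v1=-2 v2=-1 v3=1

Answer: 0,1 1,2 0,1 2,3 1,2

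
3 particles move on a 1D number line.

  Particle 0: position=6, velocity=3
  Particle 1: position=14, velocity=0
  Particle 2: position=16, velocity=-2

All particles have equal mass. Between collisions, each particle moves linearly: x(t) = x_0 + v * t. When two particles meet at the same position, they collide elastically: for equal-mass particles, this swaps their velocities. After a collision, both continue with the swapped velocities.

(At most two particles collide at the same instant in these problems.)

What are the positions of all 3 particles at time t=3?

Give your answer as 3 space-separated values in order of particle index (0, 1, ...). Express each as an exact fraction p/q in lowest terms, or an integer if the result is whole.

Collision at t=1: particles 1 and 2 swap velocities; positions: p0=9 p1=14 p2=14; velocities now: v0=3 v1=-2 v2=0
Collision at t=2: particles 0 and 1 swap velocities; positions: p0=12 p1=12 p2=14; velocities now: v0=-2 v1=3 v2=0
Collision at t=8/3: particles 1 and 2 swap velocities; positions: p0=32/3 p1=14 p2=14; velocities now: v0=-2 v1=0 v2=3
Advance to t=3 (no further collisions before then); velocities: v0=-2 v1=0 v2=3; positions = 10 14 15

Answer: 10 14 15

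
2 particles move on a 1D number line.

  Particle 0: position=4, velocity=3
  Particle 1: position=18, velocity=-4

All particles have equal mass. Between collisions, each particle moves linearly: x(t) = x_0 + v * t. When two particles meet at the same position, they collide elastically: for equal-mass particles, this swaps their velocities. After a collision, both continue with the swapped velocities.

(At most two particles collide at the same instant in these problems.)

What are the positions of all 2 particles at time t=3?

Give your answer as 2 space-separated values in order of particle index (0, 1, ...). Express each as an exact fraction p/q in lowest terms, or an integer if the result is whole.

Collision at t=2: particles 0 and 1 swap velocities; positions: p0=10 p1=10; velocities now: v0=-4 v1=3
Advance to t=3 (no further collisions before then); velocities: v0=-4 v1=3; positions = 6 13

Answer: 6 13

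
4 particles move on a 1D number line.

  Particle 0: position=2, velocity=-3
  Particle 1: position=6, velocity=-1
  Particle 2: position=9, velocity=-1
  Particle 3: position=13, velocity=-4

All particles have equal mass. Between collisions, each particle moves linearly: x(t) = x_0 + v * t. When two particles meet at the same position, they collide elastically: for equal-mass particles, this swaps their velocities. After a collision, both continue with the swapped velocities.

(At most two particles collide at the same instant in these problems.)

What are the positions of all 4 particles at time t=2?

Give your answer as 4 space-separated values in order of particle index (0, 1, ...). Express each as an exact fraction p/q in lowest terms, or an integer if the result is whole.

Collision at t=4/3: particles 2 and 3 swap velocities; positions: p0=-2 p1=14/3 p2=23/3 p3=23/3; velocities now: v0=-3 v1=-1 v2=-4 v3=-1
Advance to t=2 (no further collisions before then); velocities: v0=-3 v1=-1 v2=-4 v3=-1; positions = -4 4 5 7

Answer: -4 4 5 7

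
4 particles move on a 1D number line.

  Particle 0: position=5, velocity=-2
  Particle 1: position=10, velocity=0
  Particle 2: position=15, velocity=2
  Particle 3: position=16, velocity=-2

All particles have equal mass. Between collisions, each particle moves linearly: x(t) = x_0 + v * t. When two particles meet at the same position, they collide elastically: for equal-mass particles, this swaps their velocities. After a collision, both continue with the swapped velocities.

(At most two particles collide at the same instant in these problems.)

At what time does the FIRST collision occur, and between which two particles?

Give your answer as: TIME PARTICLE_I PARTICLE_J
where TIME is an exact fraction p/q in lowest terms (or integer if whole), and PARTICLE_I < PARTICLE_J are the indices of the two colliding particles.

Answer: 1/4 2 3

Derivation:
Pair (0,1): pos 5,10 vel -2,0 -> not approaching (rel speed -2 <= 0)
Pair (1,2): pos 10,15 vel 0,2 -> not approaching (rel speed -2 <= 0)
Pair (2,3): pos 15,16 vel 2,-2 -> gap=1, closing at 4/unit, collide at t=1/4
Earliest collision: t=1/4 between 2 and 3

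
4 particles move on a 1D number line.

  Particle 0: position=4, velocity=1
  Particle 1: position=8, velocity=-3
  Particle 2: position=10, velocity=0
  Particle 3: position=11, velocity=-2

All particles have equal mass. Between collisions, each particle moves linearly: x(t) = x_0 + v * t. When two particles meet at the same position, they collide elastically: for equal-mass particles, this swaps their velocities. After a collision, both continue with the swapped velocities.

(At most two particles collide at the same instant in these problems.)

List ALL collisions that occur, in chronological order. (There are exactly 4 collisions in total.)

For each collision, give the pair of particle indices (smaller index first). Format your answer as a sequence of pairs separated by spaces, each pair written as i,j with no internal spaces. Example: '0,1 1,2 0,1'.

Collision at t=1/2: particles 2 and 3 swap velocities; positions: p0=9/2 p1=13/2 p2=10 p3=10; velocities now: v0=1 v1=-3 v2=-2 v3=0
Collision at t=1: particles 0 and 1 swap velocities; positions: p0=5 p1=5 p2=9 p3=10; velocities now: v0=-3 v1=1 v2=-2 v3=0
Collision at t=7/3: particles 1 and 2 swap velocities; positions: p0=1 p1=19/3 p2=19/3 p3=10; velocities now: v0=-3 v1=-2 v2=1 v3=0
Collision at t=6: particles 2 and 3 swap velocities; positions: p0=-10 p1=-1 p2=10 p3=10; velocities now: v0=-3 v1=-2 v2=0 v3=1

Answer: 2,3 0,1 1,2 2,3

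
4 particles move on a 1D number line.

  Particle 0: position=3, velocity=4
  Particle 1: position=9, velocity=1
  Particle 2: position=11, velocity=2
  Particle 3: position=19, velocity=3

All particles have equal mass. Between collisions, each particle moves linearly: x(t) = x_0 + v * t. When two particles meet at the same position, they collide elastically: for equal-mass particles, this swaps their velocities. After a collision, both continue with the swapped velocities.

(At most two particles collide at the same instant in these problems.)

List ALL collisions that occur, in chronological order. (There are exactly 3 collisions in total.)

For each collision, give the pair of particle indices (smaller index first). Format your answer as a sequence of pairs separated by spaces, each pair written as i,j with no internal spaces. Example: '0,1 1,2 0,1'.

Answer: 0,1 1,2 2,3

Derivation:
Collision at t=2: particles 0 and 1 swap velocities; positions: p0=11 p1=11 p2=15 p3=25; velocities now: v0=1 v1=4 v2=2 v3=3
Collision at t=4: particles 1 and 2 swap velocities; positions: p0=13 p1=19 p2=19 p3=31; velocities now: v0=1 v1=2 v2=4 v3=3
Collision at t=16: particles 2 and 3 swap velocities; positions: p0=25 p1=43 p2=67 p3=67; velocities now: v0=1 v1=2 v2=3 v3=4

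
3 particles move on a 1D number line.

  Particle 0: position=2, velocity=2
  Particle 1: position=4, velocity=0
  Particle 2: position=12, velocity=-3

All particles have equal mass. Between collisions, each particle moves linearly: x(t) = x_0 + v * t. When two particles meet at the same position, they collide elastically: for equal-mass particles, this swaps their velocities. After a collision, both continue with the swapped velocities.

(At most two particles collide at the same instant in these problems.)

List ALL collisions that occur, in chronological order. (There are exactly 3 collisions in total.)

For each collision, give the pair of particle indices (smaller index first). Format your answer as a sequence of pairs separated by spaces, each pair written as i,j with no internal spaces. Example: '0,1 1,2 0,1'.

Answer: 0,1 1,2 0,1

Derivation:
Collision at t=1: particles 0 and 1 swap velocities; positions: p0=4 p1=4 p2=9; velocities now: v0=0 v1=2 v2=-3
Collision at t=2: particles 1 and 2 swap velocities; positions: p0=4 p1=6 p2=6; velocities now: v0=0 v1=-3 v2=2
Collision at t=8/3: particles 0 and 1 swap velocities; positions: p0=4 p1=4 p2=22/3; velocities now: v0=-3 v1=0 v2=2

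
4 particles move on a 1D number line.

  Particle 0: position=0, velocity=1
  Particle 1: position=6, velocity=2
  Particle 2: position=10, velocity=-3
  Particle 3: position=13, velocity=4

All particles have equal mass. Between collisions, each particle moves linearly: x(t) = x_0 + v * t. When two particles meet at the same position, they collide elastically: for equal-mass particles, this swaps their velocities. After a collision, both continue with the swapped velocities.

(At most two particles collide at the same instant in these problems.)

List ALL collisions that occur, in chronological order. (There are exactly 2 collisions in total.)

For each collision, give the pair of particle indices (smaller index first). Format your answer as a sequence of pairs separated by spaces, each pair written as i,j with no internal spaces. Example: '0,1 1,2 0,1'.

Collision at t=4/5: particles 1 and 2 swap velocities; positions: p0=4/5 p1=38/5 p2=38/5 p3=81/5; velocities now: v0=1 v1=-3 v2=2 v3=4
Collision at t=5/2: particles 0 and 1 swap velocities; positions: p0=5/2 p1=5/2 p2=11 p3=23; velocities now: v0=-3 v1=1 v2=2 v3=4

Answer: 1,2 0,1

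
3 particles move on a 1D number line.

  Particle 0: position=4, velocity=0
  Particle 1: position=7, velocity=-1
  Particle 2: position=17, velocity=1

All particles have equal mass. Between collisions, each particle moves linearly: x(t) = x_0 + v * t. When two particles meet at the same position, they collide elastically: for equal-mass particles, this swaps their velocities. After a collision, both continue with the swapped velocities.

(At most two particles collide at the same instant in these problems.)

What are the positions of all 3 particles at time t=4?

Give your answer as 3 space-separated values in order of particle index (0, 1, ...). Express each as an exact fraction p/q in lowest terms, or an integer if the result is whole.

Collision at t=3: particles 0 and 1 swap velocities; positions: p0=4 p1=4 p2=20; velocities now: v0=-1 v1=0 v2=1
Advance to t=4 (no further collisions before then); velocities: v0=-1 v1=0 v2=1; positions = 3 4 21

Answer: 3 4 21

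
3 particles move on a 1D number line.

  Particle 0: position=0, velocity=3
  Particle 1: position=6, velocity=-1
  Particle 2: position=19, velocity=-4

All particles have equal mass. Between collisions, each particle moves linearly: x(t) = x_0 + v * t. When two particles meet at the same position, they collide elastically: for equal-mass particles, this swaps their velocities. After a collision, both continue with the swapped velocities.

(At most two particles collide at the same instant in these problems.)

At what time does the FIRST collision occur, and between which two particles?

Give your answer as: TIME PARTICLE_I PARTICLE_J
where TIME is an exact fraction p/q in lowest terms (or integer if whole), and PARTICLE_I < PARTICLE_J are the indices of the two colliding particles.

Answer: 3/2 0 1

Derivation:
Pair (0,1): pos 0,6 vel 3,-1 -> gap=6, closing at 4/unit, collide at t=3/2
Pair (1,2): pos 6,19 vel -1,-4 -> gap=13, closing at 3/unit, collide at t=13/3
Earliest collision: t=3/2 between 0 and 1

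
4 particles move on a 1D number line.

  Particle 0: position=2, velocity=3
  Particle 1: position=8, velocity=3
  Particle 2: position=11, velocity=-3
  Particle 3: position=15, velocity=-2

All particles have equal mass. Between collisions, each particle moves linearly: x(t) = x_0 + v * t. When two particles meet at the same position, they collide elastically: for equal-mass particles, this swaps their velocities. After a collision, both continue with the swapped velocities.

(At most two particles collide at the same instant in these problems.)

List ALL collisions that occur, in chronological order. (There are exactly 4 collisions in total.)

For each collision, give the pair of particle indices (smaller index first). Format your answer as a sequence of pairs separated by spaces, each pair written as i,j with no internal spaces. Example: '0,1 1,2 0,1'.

Collision at t=1/2: particles 1 and 2 swap velocities; positions: p0=7/2 p1=19/2 p2=19/2 p3=14; velocities now: v0=3 v1=-3 v2=3 v3=-2
Collision at t=7/5: particles 2 and 3 swap velocities; positions: p0=31/5 p1=34/5 p2=61/5 p3=61/5; velocities now: v0=3 v1=-3 v2=-2 v3=3
Collision at t=3/2: particles 0 and 1 swap velocities; positions: p0=13/2 p1=13/2 p2=12 p3=25/2; velocities now: v0=-3 v1=3 v2=-2 v3=3
Collision at t=13/5: particles 1 and 2 swap velocities; positions: p0=16/5 p1=49/5 p2=49/5 p3=79/5; velocities now: v0=-3 v1=-2 v2=3 v3=3

Answer: 1,2 2,3 0,1 1,2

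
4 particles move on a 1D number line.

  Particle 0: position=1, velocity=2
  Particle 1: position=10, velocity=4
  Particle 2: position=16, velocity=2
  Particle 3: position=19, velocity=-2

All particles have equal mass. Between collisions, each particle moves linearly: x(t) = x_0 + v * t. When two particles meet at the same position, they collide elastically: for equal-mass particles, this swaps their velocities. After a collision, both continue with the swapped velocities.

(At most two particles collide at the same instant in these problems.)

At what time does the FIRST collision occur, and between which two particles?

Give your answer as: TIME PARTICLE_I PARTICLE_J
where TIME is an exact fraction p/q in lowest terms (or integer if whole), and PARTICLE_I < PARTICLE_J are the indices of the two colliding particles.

Answer: 3/4 2 3

Derivation:
Pair (0,1): pos 1,10 vel 2,4 -> not approaching (rel speed -2 <= 0)
Pair (1,2): pos 10,16 vel 4,2 -> gap=6, closing at 2/unit, collide at t=3
Pair (2,3): pos 16,19 vel 2,-2 -> gap=3, closing at 4/unit, collide at t=3/4
Earliest collision: t=3/4 between 2 and 3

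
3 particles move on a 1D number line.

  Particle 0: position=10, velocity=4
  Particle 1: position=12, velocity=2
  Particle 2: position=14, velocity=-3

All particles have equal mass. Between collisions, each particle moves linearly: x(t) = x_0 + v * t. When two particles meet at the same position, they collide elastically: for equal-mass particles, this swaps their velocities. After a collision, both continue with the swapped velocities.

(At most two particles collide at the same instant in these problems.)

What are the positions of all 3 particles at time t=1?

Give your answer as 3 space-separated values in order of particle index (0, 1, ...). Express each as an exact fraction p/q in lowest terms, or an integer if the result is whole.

Collision at t=2/5: particles 1 and 2 swap velocities; positions: p0=58/5 p1=64/5 p2=64/5; velocities now: v0=4 v1=-3 v2=2
Collision at t=4/7: particles 0 and 1 swap velocities; positions: p0=86/7 p1=86/7 p2=92/7; velocities now: v0=-3 v1=4 v2=2
Collision at t=1: particles 1 and 2 swap velocities; positions: p0=11 p1=14 p2=14; velocities now: v0=-3 v1=2 v2=4
Advance to t=1 (no further collisions before then); velocities: v0=-3 v1=2 v2=4; positions = 11 14 14

Answer: 11 14 14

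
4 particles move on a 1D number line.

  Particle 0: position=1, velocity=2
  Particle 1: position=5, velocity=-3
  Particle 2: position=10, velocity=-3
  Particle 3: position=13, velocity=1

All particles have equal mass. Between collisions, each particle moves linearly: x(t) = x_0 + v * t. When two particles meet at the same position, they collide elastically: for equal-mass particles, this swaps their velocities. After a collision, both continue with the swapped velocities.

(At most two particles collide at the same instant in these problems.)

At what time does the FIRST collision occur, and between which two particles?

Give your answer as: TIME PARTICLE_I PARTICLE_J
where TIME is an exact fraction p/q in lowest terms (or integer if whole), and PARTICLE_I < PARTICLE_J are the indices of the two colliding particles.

Pair (0,1): pos 1,5 vel 2,-3 -> gap=4, closing at 5/unit, collide at t=4/5
Pair (1,2): pos 5,10 vel -3,-3 -> not approaching (rel speed 0 <= 0)
Pair (2,3): pos 10,13 vel -3,1 -> not approaching (rel speed -4 <= 0)
Earliest collision: t=4/5 between 0 and 1

Answer: 4/5 0 1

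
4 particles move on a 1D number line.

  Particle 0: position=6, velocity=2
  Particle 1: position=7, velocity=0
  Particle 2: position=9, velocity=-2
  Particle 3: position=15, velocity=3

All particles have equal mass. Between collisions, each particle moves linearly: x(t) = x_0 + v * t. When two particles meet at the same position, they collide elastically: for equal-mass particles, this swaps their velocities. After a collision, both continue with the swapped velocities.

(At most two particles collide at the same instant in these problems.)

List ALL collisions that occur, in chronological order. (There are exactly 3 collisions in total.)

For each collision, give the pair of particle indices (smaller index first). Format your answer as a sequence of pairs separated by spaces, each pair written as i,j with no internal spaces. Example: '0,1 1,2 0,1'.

Answer: 0,1 1,2 0,1

Derivation:
Collision at t=1/2: particles 0 and 1 swap velocities; positions: p0=7 p1=7 p2=8 p3=33/2; velocities now: v0=0 v1=2 v2=-2 v3=3
Collision at t=3/4: particles 1 and 2 swap velocities; positions: p0=7 p1=15/2 p2=15/2 p3=69/4; velocities now: v0=0 v1=-2 v2=2 v3=3
Collision at t=1: particles 0 and 1 swap velocities; positions: p0=7 p1=7 p2=8 p3=18; velocities now: v0=-2 v1=0 v2=2 v3=3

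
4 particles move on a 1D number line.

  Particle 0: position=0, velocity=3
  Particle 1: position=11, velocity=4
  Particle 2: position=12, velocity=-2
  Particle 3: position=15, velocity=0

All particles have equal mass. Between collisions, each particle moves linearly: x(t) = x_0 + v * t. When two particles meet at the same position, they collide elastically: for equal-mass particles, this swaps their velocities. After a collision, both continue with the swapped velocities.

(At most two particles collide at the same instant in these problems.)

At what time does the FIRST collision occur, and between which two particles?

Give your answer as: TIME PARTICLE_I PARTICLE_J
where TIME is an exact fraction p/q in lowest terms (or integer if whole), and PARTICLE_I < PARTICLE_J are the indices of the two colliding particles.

Answer: 1/6 1 2

Derivation:
Pair (0,1): pos 0,11 vel 3,4 -> not approaching (rel speed -1 <= 0)
Pair (1,2): pos 11,12 vel 4,-2 -> gap=1, closing at 6/unit, collide at t=1/6
Pair (2,3): pos 12,15 vel -2,0 -> not approaching (rel speed -2 <= 0)
Earliest collision: t=1/6 between 1 and 2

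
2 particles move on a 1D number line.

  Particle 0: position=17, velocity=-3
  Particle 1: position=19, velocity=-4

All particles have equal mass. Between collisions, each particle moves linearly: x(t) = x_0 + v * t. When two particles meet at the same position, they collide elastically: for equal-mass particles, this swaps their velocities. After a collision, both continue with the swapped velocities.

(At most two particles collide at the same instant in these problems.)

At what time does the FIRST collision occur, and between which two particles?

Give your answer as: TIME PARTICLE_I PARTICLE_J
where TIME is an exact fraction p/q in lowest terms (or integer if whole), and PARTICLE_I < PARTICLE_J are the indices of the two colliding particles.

Answer: 2 0 1

Derivation:
Pair (0,1): pos 17,19 vel -3,-4 -> gap=2, closing at 1/unit, collide at t=2
Earliest collision: t=2 between 0 and 1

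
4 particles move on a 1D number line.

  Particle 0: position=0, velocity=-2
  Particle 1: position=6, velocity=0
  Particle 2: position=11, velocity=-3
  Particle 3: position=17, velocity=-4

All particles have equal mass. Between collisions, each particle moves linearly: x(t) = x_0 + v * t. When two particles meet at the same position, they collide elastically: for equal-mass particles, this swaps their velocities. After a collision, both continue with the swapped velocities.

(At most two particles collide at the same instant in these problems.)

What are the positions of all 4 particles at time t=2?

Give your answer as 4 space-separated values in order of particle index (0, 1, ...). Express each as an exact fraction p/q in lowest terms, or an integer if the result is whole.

Collision at t=5/3: particles 1 and 2 swap velocities; positions: p0=-10/3 p1=6 p2=6 p3=31/3; velocities now: v0=-2 v1=-3 v2=0 v3=-4
Advance to t=2 (no further collisions before then); velocities: v0=-2 v1=-3 v2=0 v3=-4; positions = -4 5 6 9

Answer: -4 5 6 9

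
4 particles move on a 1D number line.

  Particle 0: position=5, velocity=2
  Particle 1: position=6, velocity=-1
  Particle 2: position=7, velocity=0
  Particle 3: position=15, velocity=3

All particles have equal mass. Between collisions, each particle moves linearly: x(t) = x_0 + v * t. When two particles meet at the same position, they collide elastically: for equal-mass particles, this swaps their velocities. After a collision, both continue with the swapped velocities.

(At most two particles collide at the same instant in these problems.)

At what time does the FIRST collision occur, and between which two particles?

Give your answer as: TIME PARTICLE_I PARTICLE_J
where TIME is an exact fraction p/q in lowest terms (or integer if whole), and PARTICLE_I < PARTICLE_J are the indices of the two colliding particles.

Pair (0,1): pos 5,6 vel 2,-1 -> gap=1, closing at 3/unit, collide at t=1/3
Pair (1,2): pos 6,7 vel -1,0 -> not approaching (rel speed -1 <= 0)
Pair (2,3): pos 7,15 vel 0,3 -> not approaching (rel speed -3 <= 0)
Earliest collision: t=1/3 between 0 and 1

Answer: 1/3 0 1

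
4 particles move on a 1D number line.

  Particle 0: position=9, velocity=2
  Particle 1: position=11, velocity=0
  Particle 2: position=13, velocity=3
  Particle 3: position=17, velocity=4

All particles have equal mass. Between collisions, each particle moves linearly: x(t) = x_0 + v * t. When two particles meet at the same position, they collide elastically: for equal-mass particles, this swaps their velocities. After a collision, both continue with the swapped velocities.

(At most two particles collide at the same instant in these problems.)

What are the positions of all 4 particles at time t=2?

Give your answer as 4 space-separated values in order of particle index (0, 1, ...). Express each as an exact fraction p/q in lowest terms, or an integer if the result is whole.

Answer: 11 13 19 25

Derivation:
Collision at t=1: particles 0 and 1 swap velocities; positions: p0=11 p1=11 p2=16 p3=21; velocities now: v0=0 v1=2 v2=3 v3=4
Advance to t=2 (no further collisions before then); velocities: v0=0 v1=2 v2=3 v3=4; positions = 11 13 19 25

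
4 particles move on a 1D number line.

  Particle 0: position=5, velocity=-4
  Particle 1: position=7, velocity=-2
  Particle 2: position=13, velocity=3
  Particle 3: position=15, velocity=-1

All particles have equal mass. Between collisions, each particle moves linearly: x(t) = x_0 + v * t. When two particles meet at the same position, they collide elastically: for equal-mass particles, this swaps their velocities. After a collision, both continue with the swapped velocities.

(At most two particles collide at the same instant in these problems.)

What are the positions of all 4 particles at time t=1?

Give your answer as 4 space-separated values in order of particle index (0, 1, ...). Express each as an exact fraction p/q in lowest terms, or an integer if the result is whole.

Answer: 1 5 14 16

Derivation:
Collision at t=1/2: particles 2 and 3 swap velocities; positions: p0=3 p1=6 p2=29/2 p3=29/2; velocities now: v0=-4 v1=-2 v2=-1 v3=3
Advance to t=1 (no further collisions before then); velocities: v0=-4 v1=-2 v2=-1 v3=3; positions = 1 5 14 16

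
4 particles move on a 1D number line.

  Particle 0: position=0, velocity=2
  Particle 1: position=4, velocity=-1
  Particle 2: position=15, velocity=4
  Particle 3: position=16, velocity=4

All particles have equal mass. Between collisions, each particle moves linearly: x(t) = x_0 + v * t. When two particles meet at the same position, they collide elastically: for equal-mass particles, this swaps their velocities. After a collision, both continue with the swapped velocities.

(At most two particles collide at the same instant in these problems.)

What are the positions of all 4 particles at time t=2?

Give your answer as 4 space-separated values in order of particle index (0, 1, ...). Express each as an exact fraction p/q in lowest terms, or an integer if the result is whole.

Answer: 2 4 23 24

Derivation:
Collision at t=4/3: particles 0 and 1 swap velocities; positions: p0=8/3 p1=8/3 p2=61/3 p3=64/3; velocities now: v0=-1 v1=2 v2=4 v3=4
Advance to t=2 (no further collisions before then); velocities: v0=-1 v1=2 v2=4 v3=4; positions = 2 4 23 24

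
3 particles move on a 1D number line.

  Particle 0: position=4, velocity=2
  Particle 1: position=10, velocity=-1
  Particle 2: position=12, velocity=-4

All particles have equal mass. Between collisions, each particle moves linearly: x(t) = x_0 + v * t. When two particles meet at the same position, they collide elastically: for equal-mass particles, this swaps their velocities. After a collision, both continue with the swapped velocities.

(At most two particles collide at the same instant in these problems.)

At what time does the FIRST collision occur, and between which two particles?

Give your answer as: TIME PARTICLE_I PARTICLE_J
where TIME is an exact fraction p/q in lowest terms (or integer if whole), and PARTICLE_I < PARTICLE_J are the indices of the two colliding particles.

Answer: 2/3 1 2

Derivation:
Pair (0,1): pos 4,10 vel 2,-1 -> gap=6, closing at 3/unit, collide at t=2
Pair (1,2): pos 10,12 vel -1,-4 -> gap=2, closing at 3/unit, collide at t=2/3
Earliest collision: t=2/3 between 1 and 2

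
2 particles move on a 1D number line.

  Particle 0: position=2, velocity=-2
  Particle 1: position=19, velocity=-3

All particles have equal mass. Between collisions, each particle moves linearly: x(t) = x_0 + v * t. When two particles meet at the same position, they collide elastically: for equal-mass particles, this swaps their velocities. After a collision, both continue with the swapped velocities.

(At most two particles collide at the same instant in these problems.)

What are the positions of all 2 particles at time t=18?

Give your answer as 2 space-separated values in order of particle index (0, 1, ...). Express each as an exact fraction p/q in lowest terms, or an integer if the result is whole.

Collision at t=17: particles 0 and 1 swap velocities; positions: p0=-32 p1=-32; velocities now: v0=-3 v1=-2
Advance to t=18 (no further collisions before then); velocities: v0=-3 v1=-2; positions = -35 -34

Answer: -35 -34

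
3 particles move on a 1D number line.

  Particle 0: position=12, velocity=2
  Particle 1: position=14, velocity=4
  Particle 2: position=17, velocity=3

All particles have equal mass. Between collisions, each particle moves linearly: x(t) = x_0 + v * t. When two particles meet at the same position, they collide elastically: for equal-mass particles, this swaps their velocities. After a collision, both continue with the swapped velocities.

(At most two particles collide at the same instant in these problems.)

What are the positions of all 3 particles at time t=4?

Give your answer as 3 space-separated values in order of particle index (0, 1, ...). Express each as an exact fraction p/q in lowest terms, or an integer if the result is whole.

Collision at t=3: particles 1 and 2 swap velocities; positions: p0=18 p1=26 p2=26; velocities now: v0=2 v1=3 v2=4
Advance to t=4 (no further collisions before then); velocities: v0=2 v1=3 v2=4; positions = 20 29 30

Answer: 20 29 30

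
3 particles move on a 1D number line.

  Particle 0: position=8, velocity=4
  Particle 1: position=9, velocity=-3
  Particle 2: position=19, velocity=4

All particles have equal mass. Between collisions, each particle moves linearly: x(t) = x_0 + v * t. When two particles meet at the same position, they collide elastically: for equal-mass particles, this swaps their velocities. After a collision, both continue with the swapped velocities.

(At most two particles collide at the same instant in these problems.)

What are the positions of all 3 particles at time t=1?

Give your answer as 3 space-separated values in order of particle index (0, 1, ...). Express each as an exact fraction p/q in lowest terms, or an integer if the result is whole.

Answer: 6 12 23

Derivation:
Collision at t=1/7: particles 0 and 1 swap velocities; positions: p0=60/7 p1=60/7 p2=137/7; velocities now: v0=-3 v1=4 v2=4
Advance to t=1 (no further collisions before then); velocities: v0=-3 v1=4 v2=4; positions = 6 12 23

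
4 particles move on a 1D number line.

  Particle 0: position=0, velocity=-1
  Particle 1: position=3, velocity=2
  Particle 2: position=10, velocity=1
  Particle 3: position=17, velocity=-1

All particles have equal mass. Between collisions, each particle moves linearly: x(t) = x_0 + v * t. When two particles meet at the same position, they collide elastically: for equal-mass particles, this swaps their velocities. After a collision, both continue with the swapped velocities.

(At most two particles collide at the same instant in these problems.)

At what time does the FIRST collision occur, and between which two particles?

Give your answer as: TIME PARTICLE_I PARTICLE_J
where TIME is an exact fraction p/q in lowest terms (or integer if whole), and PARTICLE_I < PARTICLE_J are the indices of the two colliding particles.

Pair (0,1): pos 0,3 vel -1,2 -> not approaching (rel speed -3 <= 0)
Pair (1,2): pos 3,10 vel 2,1 -> gap=7, closing at 1/unit, collide at t=7
Pair (2,3): pos 10,17 vel 1,-1 -> gap=7, closing at 2/unit, collide at t=7/2
Earliest collision: t=7/2 between 2 and 3

Answer: 7/2 2 3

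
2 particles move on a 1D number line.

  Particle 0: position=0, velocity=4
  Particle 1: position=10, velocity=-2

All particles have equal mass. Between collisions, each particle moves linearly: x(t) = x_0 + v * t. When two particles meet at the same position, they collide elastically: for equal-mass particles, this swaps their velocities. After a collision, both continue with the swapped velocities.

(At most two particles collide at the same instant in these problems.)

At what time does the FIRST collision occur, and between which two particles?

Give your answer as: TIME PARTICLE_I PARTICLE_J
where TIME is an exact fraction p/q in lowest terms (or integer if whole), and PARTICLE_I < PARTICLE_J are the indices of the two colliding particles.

Answer: 5/3 0 1

Derivation:
Pair (0,1): pos 0,10 vel 4,-2 -> gap=10, closing at 6/unit, collide at t=5/3
Earliest collision: t=5/3 between 0 and 1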